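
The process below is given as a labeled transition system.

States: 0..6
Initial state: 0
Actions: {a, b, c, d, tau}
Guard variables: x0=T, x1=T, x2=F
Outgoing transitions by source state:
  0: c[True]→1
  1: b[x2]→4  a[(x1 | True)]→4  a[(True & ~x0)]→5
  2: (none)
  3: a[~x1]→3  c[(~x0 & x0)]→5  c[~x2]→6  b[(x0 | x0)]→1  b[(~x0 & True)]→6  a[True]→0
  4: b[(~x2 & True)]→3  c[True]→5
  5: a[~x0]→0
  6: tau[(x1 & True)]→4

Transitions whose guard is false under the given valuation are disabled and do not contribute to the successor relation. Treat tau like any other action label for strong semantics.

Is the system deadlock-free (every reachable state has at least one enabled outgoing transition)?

R = {0,1,3,4,5,6}
  0: c→1  [1 out]
  1: a→4  [1 out]
  3: a→0  b→1  c→6  [3 out]
  4: b→3  c→5  [2 out]
  5: ∅  [deadlock]
  6: tau→4  [1 out]
trace reaching 5: c·a·c

Answer: DEADLOCK at state 5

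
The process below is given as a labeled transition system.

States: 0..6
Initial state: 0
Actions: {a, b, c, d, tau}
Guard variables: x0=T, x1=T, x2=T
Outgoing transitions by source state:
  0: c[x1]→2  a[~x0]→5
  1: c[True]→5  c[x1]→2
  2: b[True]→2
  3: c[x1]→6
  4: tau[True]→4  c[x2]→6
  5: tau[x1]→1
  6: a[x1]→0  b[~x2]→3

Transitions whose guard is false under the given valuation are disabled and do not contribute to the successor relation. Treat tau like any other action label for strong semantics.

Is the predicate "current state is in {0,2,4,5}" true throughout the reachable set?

Safe = {0,2,4,5}
Reach set: {0,2}
  0: ok
  2: ok

Answer: INVARIANT HOLDS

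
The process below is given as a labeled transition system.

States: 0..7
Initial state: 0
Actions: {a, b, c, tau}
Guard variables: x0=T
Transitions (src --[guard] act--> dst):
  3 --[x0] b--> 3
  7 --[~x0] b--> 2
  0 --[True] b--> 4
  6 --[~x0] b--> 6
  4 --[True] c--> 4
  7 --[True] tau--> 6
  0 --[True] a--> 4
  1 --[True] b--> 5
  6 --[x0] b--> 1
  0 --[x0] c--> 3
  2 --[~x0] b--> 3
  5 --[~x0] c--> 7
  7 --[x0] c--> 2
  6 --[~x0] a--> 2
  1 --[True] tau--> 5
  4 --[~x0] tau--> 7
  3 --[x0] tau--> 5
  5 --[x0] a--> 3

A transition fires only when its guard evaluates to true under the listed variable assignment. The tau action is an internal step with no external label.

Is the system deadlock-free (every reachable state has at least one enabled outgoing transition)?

Answer: DEADLOCK-FREE

Trace:
Reachable = {0,3,4,5}
  0: a→4  b→4  c→3  [3 exit(s)]
  3: b→3  tau→5  [2 exit(s)]
  4: c→4  [1 exit(s)]
  5: a→3  [1 exit(s)]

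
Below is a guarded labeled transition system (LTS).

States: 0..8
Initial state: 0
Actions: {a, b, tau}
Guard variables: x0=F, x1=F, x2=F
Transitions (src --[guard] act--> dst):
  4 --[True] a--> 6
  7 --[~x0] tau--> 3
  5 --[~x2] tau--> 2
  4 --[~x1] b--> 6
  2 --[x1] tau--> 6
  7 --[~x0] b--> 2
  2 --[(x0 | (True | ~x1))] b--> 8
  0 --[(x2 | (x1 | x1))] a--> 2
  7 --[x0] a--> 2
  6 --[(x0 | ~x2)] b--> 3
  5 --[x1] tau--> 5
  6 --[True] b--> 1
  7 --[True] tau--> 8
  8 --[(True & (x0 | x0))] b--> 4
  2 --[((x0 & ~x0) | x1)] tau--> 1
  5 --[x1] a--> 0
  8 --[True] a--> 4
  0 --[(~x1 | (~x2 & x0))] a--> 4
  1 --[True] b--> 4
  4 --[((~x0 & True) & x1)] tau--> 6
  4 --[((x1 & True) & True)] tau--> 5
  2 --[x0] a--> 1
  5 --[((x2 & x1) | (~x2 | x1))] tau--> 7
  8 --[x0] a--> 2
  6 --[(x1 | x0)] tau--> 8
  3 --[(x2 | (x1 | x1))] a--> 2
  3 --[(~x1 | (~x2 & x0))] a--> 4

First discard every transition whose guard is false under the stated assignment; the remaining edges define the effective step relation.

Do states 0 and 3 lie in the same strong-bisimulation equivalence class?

Compute ~ classes (split until stable):
  P[0] = {{0,1,2,3,4,5,6,7,8}}
  P[1] = {{0,3,8},{1,2,6},{4},{5},{7}}
  P[2] = {{0,3,8},{1},{2},{4},{5},{6},{7}}
stable after 3 split(s): 7 block(s)
0∈{0,3,8}, 3∈{0,3,8}

Answer: BISIMILAR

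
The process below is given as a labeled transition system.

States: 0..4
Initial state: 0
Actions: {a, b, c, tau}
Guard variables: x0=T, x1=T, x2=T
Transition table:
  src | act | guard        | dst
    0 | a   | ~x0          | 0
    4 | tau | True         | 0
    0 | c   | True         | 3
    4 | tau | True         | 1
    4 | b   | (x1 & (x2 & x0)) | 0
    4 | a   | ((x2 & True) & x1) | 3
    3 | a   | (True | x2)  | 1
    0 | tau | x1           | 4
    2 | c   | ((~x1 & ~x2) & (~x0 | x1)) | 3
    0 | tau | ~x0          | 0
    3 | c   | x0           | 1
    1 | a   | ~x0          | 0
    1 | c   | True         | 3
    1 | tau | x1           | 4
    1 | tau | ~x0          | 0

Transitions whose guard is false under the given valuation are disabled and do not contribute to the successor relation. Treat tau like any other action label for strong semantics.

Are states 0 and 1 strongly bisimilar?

Refine partition for ~:
  P[0] = {{0,1,2,3,4}}
  P[1] = {{0,1},{2},{3},{4}}
stable after 2 split(s): 4 block(s)
0∈{0,1}, 1∈{0,1}

Answer: BISIMILAR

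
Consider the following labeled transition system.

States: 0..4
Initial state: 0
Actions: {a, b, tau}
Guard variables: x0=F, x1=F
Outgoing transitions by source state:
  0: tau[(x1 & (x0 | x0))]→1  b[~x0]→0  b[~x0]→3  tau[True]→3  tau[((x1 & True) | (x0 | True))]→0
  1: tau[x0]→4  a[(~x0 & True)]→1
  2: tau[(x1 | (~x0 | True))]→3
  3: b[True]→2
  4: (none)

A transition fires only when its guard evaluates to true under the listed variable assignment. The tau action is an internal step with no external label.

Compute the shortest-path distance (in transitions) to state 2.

BFS to 2:
  L0 = {0}
  L1 = {3}
  L2 = {2}
first hit 2 at d=2 via b·b

Answer: 2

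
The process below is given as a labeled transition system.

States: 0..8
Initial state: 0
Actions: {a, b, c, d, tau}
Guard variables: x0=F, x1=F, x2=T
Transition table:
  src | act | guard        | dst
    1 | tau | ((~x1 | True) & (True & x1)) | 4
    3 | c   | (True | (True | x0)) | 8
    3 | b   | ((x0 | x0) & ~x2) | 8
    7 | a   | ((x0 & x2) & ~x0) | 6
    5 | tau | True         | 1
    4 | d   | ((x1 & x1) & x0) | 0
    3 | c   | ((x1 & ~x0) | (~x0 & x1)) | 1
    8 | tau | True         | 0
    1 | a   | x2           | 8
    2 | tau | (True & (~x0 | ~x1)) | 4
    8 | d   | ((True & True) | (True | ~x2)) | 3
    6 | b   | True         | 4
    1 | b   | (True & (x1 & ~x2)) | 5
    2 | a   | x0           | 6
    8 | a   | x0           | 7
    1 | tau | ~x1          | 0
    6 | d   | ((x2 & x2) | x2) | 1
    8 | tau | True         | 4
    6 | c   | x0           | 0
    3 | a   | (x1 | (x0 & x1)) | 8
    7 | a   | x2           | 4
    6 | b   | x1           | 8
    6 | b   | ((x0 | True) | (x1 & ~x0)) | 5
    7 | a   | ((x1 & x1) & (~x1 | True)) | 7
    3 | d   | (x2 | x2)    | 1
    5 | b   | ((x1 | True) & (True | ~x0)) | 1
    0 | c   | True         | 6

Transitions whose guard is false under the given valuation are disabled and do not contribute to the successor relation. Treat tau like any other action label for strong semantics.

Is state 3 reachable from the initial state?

After dropping false guards: 15 live edges.
Layer 0: {0}
Layer 1: {6}  now seen {0,6}
Layer 2: {1,4,5}  now seen {0,1,4,5,6}
Layer 3: {8}  now seen {0,1,4,5,6,8}
Layer 4: {3}  now seen {0,1,3,4,5,6,8}
Reach set: {0,1,3,4,5,6,8}
trace reaching 3: c·d·a·d

Answer: REACHABLE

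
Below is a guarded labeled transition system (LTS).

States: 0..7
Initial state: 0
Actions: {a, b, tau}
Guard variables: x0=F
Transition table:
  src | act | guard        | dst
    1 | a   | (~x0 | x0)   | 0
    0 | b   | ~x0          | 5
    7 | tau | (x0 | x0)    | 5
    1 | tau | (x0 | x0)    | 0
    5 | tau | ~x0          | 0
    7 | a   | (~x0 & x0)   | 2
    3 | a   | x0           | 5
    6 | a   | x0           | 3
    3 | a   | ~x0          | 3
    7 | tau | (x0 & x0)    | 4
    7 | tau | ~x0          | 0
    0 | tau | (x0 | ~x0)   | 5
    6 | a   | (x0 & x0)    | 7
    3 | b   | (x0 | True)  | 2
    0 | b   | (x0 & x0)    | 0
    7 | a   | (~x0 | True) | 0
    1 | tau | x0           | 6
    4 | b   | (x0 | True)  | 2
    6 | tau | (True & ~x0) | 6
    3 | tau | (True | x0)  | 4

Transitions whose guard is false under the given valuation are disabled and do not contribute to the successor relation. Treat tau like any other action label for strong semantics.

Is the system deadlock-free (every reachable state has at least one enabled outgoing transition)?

Answer: DEADLOCK-FREE

Trace:
R = {0,5}
  0: b→5  tau→5  [deg 2]
  5: tau→0  [deg 1]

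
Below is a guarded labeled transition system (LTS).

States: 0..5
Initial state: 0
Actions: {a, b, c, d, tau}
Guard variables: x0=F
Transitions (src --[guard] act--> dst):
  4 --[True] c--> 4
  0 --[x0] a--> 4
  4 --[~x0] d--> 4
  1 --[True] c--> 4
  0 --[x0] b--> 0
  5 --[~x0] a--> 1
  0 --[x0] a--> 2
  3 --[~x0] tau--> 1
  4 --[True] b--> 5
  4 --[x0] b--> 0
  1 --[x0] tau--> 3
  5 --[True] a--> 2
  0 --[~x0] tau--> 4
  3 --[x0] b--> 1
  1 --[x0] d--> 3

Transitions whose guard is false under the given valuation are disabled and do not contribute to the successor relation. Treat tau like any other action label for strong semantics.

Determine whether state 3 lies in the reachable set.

Answer: UNREACHABLE

Analysis:
Guard filter leaves 8 enabled edge(s).
depth 0: {0}
depth 1: {4}  cumulative {0,4}
depth 2: {5}  cumulative {0,4,5}
depth 3: {1,2}  cumulative {0,1,2,4,5}
Reachable = {0,1,2,4,5}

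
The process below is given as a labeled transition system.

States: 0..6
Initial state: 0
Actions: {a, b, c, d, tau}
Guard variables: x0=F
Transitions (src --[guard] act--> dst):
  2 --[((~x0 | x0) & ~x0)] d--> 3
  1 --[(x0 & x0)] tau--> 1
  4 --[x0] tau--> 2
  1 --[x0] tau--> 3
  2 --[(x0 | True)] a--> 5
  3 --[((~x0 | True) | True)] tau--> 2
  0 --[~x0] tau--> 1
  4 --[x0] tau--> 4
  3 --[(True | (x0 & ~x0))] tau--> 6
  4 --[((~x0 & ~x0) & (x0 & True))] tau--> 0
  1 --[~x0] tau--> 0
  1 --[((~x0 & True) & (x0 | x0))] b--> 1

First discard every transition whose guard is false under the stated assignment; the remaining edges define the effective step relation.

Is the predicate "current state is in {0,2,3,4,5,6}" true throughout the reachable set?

Inv-set: {0,2,3,4,5,6}
Reach set: {0,1}
  0: safe
  1: outside
reach 1 via tau — violates

Answer: INVARIANT VIOLATED at state 1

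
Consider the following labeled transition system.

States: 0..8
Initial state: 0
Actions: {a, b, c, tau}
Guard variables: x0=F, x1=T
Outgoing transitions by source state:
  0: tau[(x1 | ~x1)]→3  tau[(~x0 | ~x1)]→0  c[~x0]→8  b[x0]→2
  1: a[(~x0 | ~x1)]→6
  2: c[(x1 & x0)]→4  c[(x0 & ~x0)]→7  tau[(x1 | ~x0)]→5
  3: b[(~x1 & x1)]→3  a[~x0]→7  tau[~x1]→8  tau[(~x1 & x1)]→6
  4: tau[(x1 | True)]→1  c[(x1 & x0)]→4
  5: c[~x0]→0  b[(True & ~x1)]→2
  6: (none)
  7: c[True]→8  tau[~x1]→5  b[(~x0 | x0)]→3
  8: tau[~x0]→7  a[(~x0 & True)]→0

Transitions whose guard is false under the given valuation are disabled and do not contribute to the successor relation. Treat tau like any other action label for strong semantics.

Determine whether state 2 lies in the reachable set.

After dropping false guards: 12 live edges.
Layer 0: {0}
Layer 1: {3,8}  cumulative {0,3,8}
Layer 2: {7}  cumulative {0,3,7,8}
Reach set: {0,3,7,8}

Answer: UNREACHABLE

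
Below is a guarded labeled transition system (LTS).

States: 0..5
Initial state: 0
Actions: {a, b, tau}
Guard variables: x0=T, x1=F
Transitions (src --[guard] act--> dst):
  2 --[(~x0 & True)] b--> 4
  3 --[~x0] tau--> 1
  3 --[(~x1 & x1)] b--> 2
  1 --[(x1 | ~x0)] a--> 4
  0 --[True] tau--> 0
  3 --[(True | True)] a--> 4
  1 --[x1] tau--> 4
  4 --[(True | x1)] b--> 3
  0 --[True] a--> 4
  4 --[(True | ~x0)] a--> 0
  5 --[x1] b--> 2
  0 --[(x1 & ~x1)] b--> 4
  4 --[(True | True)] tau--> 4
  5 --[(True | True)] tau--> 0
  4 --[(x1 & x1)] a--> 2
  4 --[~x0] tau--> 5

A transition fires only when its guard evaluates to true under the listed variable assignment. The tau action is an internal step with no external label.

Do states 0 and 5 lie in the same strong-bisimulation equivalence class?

Answer: NOT BISIMILAR

Working:
Refine partition for ~:
  round 0: {{0,1,2,3,4,5}}
  round 1: {{0},{1,2},{3},{4},{5}}
Fixed point at round 2; 5 class(es).
[0]={0}  [5]={5}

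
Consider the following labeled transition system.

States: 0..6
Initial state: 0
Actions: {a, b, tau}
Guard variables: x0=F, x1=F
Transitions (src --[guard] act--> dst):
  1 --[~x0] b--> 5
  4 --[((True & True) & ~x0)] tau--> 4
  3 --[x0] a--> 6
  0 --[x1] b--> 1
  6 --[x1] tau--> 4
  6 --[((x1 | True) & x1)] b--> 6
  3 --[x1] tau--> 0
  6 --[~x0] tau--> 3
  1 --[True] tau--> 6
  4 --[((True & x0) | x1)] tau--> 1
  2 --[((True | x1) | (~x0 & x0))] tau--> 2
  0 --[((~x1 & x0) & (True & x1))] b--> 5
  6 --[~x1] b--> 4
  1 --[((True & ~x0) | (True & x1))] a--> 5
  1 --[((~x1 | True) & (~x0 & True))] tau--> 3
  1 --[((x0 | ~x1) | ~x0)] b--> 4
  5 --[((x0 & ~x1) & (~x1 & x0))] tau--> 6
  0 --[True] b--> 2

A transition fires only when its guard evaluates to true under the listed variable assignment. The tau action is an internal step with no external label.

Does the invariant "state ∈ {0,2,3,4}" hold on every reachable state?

Safe = {0,2,3,4}
R = {0,2}
  0: safe
  2: safe

Answer: INVARIANT HOLDS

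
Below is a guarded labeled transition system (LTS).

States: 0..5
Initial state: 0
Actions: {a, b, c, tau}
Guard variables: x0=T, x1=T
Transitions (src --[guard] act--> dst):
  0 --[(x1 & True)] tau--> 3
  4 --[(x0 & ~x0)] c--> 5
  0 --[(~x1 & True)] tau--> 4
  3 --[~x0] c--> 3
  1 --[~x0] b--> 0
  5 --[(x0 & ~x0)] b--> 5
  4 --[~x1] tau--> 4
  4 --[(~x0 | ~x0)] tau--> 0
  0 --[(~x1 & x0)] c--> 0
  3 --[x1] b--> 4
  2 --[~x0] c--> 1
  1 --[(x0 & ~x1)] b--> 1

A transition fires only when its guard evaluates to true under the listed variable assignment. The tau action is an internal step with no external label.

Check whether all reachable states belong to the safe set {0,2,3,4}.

Allowed set {0,2,3,4}
R = {0,3,4}
  0: safe
  3: safe
  4: safe

Answer: INVARIANT HOLDS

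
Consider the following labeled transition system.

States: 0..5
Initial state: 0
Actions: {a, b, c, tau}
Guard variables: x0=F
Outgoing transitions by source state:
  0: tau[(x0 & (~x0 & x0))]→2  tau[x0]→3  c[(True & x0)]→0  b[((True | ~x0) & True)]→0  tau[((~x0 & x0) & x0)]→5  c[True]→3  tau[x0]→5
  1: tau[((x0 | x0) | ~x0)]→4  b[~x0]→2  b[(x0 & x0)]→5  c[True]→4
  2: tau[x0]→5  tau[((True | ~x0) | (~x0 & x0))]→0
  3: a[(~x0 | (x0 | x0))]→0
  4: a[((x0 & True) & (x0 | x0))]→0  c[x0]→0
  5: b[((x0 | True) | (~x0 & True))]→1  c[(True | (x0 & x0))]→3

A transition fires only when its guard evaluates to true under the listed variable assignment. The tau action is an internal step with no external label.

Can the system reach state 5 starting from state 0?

Guard filter leaves 9 enabled edge(s).
depth 0: {0}
depth 1: {3}  cumulative {0,3}
R = {0,3}

Answer: UNREACHABLE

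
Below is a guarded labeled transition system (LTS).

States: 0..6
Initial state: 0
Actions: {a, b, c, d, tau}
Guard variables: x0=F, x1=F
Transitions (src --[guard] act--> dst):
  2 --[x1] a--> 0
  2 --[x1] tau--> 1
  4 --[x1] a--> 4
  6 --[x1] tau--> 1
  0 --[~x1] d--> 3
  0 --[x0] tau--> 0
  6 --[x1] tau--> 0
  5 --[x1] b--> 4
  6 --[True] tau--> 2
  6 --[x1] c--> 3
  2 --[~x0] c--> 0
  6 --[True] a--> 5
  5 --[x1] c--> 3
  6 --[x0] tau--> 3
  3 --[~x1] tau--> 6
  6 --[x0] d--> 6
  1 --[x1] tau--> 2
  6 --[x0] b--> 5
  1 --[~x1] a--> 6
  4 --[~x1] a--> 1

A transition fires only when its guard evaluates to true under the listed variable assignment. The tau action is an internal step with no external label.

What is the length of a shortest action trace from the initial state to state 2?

Layered search for 2:
  L0 = {0}
  L1 = {3}
  L2 = {6}
  L3 = {2,5}
depth(2)=3, e.g. d·tau·tau

Answer: 3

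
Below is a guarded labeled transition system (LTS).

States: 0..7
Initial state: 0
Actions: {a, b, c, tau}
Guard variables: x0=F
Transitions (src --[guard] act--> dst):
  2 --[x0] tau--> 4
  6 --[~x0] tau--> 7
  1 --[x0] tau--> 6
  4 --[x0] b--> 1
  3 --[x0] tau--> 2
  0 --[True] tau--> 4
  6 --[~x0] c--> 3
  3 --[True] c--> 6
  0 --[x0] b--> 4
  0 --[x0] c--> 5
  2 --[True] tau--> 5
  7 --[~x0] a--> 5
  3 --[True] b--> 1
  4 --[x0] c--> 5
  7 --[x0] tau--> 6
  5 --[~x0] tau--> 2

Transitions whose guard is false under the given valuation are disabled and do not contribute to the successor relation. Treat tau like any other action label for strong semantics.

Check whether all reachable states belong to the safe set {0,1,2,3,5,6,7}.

Allowed set {0,1,2,3,5,6,7}
Reachable = {0,4}
  0: safe
  4: outside
counterexample path to 4: tau

Answer: INVARIANT VIOLATED at state 4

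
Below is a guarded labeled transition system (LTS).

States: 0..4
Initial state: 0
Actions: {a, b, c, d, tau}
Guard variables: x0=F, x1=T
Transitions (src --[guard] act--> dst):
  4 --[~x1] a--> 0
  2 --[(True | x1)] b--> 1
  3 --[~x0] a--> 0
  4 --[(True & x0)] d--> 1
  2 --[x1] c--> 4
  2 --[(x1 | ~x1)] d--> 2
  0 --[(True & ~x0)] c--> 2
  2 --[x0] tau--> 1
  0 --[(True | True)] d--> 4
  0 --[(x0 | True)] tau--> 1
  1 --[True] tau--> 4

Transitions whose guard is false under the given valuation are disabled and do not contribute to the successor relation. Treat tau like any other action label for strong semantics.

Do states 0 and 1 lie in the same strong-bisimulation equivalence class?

Compute ~ classes (split until stable):
  π0 = {{0,1,2,3,4}}
  π1 = {{0},{1},{2},{3},{4}}
Fixed point at round 2; 5 class(es).
[0]={0}  [1]={1}

Answer: NOT BISIMILAR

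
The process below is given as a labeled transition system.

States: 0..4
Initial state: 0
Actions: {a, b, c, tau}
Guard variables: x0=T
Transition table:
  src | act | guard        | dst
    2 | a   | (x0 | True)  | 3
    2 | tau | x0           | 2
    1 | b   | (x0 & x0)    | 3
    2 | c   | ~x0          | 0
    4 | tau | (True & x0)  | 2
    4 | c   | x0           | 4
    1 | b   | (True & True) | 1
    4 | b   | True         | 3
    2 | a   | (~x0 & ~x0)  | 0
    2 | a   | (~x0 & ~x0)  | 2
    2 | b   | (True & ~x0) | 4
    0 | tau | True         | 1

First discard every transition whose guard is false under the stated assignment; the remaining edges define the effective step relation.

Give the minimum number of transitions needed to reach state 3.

Answer: 2

Trace:
Breadth-first toward 3:
  Layer 0: {0}
  Layer 1: {1}
  Layer 2: {3}
first hit 3 at d=2 via tau·b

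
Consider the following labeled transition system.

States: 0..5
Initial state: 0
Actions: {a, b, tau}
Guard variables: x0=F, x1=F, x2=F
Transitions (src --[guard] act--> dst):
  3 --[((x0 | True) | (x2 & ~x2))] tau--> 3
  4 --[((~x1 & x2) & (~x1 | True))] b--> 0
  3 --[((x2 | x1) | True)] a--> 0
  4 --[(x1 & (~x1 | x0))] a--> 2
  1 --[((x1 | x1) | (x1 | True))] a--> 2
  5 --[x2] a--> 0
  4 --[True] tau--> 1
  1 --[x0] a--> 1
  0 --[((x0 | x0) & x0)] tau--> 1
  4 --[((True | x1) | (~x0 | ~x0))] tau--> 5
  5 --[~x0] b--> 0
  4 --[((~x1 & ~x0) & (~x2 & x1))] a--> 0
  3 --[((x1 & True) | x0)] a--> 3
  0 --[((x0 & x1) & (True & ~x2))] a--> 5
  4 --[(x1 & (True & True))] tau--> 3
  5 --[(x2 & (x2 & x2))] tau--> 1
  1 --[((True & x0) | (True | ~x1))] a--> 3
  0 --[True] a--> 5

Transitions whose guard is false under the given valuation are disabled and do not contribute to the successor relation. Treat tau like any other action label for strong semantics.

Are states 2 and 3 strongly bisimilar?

Bisimulation quotient by refinement:
  π0 = {{0,1,2,3,4,5}}
  π1 = {{0,1},{2},{3},{4},{5}}
  π2 = {{0},{1},{2},{3},{4},{5}}
6 equivalence class(es) (converged in 3)
[2]={2}  [3]={3}

Answer: NOT BISIMILAR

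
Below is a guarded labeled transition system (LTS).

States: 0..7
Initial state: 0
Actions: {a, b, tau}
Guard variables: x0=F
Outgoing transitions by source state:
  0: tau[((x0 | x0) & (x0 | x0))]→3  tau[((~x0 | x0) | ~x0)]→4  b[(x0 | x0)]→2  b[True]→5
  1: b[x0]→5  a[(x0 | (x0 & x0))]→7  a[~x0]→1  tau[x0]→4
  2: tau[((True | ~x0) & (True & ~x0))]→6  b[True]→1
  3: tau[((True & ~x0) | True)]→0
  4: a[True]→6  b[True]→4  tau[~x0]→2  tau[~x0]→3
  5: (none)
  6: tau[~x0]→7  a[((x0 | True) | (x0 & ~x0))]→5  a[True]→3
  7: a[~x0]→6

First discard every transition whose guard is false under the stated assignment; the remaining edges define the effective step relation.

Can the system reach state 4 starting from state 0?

Answer: REACHABLE

Analysis:
After dropping false guards: 14 live edges.
Layer 0: {0}
Layer 1: {4,5}  now seen {0,4,5}
Layer 2: {2,3,6}  now seen {0,2,3,4,5,6}
Layer 3: {1,7}  now seen {0,1,2,3,4,5,6,7}
Reachable = {0,1,2,3,4,5,6,7}
witness 4: tau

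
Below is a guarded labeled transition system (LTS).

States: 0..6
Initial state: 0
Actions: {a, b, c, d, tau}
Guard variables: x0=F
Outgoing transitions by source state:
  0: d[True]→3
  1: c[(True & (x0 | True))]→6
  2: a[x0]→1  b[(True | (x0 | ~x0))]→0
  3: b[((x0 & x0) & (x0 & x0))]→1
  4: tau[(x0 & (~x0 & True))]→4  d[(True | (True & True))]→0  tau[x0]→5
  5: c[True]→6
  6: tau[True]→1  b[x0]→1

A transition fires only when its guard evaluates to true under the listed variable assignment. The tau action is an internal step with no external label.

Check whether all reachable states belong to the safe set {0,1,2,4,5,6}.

Answer: INVARIANT VIOLATED at state 3

Working:
Safe = {0,1,2,4,5,6}
Reachable = {0,3}
  0: ✓
  3: ✗ unsafe
witness against invariant: d → 3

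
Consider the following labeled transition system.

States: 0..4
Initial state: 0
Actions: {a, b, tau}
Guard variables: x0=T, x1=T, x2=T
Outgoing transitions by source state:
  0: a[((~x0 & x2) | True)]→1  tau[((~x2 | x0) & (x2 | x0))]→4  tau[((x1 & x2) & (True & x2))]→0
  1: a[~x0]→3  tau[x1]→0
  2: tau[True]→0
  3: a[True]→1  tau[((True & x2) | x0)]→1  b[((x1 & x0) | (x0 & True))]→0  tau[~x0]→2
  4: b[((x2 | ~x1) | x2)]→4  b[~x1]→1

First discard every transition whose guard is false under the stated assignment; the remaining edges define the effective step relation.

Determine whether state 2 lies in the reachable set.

Guard filter leaves 9 enabled edge(s).
depth 0: {0}
depth 1: {1,4}  cumulative {0,1,4}
Reach set: {0,1,4}

Answer: UNREACHABLE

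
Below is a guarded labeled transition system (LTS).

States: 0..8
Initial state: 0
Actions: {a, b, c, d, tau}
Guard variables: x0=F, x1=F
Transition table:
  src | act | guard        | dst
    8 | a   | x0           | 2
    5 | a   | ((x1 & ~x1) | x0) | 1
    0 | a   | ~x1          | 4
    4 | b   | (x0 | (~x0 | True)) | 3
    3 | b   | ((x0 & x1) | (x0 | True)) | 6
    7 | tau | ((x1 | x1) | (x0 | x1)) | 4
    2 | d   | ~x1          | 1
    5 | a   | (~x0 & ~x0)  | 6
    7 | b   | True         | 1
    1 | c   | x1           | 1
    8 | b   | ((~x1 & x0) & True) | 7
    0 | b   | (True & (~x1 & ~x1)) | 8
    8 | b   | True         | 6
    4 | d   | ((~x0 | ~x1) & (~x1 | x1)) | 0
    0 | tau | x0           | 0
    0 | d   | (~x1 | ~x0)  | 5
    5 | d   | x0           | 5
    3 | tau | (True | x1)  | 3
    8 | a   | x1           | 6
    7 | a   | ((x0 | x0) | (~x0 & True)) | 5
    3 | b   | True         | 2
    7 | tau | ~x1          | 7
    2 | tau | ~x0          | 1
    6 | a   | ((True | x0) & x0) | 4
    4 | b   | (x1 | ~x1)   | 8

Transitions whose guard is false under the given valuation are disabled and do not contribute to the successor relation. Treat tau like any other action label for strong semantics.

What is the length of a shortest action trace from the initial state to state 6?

Layered search for 6:
  depth 0: {0}
  depth 1: {4,5,8}
  depth 2: {3,6}
6 enters at depth 2; path b·b

Answer: 2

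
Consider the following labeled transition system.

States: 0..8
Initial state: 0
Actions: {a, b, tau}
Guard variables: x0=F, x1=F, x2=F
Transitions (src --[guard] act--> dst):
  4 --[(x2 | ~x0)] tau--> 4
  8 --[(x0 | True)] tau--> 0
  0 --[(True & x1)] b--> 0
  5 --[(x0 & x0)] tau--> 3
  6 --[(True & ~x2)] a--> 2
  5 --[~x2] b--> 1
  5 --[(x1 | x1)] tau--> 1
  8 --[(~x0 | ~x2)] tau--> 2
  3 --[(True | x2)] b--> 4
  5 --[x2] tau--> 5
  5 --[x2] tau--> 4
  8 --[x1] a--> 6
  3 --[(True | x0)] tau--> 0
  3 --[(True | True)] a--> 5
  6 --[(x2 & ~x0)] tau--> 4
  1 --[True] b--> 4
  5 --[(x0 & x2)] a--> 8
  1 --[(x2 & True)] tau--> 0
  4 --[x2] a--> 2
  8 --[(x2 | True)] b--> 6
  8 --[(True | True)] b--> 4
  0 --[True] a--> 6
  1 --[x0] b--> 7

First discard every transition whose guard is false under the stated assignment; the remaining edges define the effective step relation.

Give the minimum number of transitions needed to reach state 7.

Answer: UNREACHABLE

Working:
Breadth-first toward 7:
  depth 0: {0}
  depth 1: {6}
  depth 2: {2}
7 never appears.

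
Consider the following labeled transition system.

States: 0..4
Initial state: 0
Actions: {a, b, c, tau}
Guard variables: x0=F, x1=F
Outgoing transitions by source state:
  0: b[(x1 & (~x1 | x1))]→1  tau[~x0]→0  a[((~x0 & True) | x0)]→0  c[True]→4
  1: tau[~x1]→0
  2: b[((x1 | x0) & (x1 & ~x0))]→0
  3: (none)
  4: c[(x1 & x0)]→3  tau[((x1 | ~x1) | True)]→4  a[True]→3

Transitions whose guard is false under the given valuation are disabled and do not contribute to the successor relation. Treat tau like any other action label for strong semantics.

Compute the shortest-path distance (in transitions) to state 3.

Answer: 2

Working:
BFS to 3:
  L0 = {0}
  L1 = {4}
  L2 = {3}
first hit 3 at d=2 via c·a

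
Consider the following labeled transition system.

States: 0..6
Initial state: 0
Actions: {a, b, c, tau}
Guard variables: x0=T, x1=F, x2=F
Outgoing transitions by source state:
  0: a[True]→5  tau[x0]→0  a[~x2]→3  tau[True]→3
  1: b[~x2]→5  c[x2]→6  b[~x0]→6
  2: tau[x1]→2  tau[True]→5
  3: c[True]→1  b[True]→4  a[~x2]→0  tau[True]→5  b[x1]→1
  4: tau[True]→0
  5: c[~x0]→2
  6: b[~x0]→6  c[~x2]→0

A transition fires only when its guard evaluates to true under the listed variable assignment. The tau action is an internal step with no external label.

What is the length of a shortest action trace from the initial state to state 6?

Breadth-first toward 6:
  Layer 0: {0}
  Layer 1: {3,5}
  Layer 2: {1,4}
6 never appears.

Answer: UNREACHABLE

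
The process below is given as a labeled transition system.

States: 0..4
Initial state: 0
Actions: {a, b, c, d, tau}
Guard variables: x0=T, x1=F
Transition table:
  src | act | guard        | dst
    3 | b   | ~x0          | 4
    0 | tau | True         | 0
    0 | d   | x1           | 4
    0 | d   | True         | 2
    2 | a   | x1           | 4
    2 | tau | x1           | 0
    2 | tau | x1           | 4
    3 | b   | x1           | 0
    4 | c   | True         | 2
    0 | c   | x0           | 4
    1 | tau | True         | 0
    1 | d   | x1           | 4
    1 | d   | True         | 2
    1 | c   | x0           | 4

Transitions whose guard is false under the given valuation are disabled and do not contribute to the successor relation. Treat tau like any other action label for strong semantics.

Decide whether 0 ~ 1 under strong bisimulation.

Answer: BISIMILAR

Trace:
Compute ~ classes (split until stable):
  round 0: {{0,1,2,3,4}}
  round 1: {{0,1},{2,3},{4}}
3 equivalence class(es) (converged in 2)
class of 0: {0,1}; class of 1: {0,1}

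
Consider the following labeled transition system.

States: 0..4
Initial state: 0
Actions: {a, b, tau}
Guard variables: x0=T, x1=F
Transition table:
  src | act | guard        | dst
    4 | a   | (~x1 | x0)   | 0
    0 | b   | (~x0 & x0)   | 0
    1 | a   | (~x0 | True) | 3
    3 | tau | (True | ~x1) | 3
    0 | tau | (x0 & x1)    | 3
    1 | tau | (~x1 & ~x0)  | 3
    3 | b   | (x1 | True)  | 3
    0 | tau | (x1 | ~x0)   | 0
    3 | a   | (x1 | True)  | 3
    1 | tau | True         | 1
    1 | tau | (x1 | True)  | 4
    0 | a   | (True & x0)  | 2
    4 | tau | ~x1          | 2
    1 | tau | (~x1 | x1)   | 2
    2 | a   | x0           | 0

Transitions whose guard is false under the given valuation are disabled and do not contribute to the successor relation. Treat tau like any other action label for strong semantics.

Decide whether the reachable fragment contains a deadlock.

R = {0,2}
  0: a→2  [1 exit(s)]
  2: a→0  [1 exit(s)]

Answer: DEADLOCK-FREE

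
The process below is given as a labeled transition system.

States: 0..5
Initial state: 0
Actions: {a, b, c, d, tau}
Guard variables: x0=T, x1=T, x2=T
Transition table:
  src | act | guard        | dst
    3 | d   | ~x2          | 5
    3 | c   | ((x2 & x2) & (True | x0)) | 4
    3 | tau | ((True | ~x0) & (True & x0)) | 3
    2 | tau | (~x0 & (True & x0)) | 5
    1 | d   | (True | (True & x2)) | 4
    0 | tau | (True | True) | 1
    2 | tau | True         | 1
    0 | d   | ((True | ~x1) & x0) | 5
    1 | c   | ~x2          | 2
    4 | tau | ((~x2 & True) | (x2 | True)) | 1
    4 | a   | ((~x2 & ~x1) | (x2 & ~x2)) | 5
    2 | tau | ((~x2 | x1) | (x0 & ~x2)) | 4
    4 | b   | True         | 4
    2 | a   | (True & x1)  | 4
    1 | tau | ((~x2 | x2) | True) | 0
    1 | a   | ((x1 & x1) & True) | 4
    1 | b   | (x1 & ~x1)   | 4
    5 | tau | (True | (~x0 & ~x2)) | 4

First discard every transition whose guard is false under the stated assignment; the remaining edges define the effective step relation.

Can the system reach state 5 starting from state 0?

Guard filter leaves 13 enabled edge(s).
L0 = {0}
L1 = {1,5}  cumulative {0,1,5}
L2 = {4}  cumulative {0,1,4,5}
Reach set: {0,1,4,5}
Path to 5: d

Answer: REACHABLE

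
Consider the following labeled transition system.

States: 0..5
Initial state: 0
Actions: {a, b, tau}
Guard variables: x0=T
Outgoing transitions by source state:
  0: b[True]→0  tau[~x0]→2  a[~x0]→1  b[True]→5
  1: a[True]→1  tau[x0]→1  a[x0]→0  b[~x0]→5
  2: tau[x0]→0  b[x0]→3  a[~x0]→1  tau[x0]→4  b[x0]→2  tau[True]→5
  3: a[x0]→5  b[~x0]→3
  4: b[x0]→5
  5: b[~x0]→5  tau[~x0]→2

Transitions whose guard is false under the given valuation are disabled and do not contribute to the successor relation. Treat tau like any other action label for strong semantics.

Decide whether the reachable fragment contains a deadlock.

Reachable = {0,5}
  0: b→0  b→5  [2 exit(s)]
  5: ∅  [deadlock]
witness 5: b

Answer: DEADLOCK at state 5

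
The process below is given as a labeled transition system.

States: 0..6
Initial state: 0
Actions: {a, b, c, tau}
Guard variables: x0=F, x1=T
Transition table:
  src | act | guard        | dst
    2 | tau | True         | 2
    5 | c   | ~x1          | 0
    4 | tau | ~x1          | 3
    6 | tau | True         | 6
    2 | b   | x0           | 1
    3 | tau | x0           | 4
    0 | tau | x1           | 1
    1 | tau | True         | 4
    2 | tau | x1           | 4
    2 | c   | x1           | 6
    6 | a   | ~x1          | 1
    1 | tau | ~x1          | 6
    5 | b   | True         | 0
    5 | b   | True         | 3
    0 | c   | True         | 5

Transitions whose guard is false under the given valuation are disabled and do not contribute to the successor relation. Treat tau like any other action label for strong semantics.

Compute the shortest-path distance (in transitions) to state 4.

BFS to 4:
  L0 = {0}
  L1 = {1,5}
  L2 = {3,4}
first hit 4 at d=2 via tau·tau

Answer: 2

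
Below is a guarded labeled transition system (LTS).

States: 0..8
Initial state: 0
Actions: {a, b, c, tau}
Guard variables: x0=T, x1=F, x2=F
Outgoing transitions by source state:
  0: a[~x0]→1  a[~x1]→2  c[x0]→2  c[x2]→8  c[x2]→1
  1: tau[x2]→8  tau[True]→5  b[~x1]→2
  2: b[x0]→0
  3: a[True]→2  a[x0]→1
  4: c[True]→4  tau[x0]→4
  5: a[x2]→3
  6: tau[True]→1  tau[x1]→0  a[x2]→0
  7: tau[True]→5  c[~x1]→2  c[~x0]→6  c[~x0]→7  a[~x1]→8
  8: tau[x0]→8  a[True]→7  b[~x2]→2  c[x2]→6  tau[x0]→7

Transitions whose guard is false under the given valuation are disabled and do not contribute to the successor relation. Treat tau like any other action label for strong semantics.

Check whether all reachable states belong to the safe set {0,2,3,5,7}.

Safe = {0,2,3,5,7}
Reachable = {0,2}
  0: safe
  2: safe

Answer: INVARIANT HOLDS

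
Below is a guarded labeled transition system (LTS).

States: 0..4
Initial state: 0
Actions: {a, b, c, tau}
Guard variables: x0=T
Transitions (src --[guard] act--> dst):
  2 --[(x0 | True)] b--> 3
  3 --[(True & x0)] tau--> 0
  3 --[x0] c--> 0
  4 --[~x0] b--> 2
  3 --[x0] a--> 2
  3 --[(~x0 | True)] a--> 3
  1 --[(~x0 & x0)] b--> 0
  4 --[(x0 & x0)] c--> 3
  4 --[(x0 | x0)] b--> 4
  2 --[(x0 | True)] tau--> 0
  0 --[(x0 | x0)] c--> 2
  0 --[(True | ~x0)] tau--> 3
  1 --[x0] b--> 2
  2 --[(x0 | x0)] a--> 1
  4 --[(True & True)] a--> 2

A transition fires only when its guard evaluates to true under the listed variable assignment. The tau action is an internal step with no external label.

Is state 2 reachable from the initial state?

Answer: REACHABLE

Working:
13 transition(s) survive guard evaluation.
depth 0: {0}
depth 1: {2,3}  now seen {0,2,3}
depth 2: {1}  now seen {0,1,2,3}
Reachable = {0,1,2,3}
trace reaching 2: c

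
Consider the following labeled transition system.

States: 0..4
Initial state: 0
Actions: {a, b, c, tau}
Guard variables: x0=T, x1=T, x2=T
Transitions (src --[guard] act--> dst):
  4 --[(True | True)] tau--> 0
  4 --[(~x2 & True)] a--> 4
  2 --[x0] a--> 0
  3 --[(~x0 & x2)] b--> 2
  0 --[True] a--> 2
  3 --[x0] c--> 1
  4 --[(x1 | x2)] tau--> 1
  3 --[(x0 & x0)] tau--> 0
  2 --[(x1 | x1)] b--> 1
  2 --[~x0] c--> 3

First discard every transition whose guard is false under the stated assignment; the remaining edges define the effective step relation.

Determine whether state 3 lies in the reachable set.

Answer: UNREACHABLE

Analysis:
After dropping false guards: 7 live edges.
L0 = {0}
L1 = {2}  now seen {0,2}
L2 = {1}  now seen {0,1,2}
Reachable = {0,1,2}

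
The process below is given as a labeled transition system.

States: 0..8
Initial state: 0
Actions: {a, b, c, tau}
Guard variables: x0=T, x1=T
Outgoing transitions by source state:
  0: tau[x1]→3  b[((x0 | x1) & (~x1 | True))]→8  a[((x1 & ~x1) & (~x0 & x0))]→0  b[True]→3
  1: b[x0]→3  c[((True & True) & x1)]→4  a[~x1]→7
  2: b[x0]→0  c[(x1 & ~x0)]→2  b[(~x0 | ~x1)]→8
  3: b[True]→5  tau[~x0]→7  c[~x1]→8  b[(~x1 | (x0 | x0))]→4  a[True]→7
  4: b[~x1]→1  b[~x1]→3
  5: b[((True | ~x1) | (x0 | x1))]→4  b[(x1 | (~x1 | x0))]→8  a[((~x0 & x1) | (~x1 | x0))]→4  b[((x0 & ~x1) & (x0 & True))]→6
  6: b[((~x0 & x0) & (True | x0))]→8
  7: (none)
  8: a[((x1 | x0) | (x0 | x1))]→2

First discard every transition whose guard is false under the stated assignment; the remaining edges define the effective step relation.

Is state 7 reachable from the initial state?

13 transition(s) survive guard evaluation.
depth 0: {0}
depth 1: {3,8}  total {0,3,8}
depth 2: {2,4,5,7}  total {0,2,3,4,5,7,8}
Reachable = {0,2,3,4,5,7,8}
witness 7: tau·a

Answer: REACHABLE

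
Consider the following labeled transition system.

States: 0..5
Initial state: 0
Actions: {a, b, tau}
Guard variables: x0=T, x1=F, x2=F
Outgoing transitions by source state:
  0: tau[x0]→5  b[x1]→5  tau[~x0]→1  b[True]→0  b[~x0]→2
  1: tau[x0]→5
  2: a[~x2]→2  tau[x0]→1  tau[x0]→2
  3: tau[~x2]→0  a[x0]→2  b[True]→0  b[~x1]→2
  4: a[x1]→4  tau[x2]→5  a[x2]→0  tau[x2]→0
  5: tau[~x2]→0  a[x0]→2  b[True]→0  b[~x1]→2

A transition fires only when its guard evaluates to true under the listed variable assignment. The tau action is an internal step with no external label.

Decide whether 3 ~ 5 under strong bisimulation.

Answer: BISIMILAR

Trace:
Bisimulation quotient by refinement:
  P[0] = {{0,1,2,3,4,5}}
  P[1] = {{0},{1},{2},{3,5},{4}}
5 equivalence class(es) (converged in 2)
[3]={3,5}  [5]={3,5}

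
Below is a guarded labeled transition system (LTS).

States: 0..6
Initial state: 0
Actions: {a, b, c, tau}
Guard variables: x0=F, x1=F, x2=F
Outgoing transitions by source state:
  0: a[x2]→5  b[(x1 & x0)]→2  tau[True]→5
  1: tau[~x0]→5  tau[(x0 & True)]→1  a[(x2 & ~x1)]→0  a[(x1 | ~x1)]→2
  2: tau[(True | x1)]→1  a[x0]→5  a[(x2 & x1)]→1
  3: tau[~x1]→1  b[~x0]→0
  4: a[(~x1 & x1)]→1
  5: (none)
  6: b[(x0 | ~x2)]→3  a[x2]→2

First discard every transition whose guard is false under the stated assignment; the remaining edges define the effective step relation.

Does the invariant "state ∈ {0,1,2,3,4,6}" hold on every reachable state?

Answer: INVARIANT VIOLATED at state 5

Analysis:
Inv-set: {0,1,2,3,4,6}
Reachable = {0,5}
  0: ok
  5: VIOLATES
witness against invariant: tau → 5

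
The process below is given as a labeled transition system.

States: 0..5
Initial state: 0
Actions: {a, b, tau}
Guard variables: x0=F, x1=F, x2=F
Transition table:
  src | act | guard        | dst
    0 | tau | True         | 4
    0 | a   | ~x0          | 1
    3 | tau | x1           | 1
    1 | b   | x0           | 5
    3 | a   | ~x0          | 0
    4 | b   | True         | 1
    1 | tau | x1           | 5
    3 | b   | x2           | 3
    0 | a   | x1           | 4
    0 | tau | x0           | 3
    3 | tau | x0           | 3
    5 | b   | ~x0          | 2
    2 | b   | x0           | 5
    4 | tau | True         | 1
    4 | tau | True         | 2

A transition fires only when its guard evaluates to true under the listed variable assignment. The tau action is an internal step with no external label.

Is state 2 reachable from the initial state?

Answer: REACHABLE

Trace:
Guard filter leaves 7 enabled edge(s).
L0 = {0}
L1 = {1,4}  total {0,1,4}
L2 = {2}  total {0,1,2,4}
R = {0,1,2,4}
trace reaching 2: tau·tau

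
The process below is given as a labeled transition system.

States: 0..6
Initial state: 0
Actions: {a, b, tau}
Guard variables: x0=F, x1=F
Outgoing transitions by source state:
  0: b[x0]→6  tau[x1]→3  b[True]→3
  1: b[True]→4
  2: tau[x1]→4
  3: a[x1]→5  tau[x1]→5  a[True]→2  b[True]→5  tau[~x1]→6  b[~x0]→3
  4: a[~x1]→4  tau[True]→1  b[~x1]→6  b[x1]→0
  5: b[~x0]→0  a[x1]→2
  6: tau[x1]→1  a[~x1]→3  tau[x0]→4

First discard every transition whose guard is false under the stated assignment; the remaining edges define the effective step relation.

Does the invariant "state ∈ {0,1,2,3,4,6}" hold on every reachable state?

Answer: INVARIANT VIOLATED at state 5

Trace:
Safe = {0,1,2,3,4,6}
Reach set: {0,2,3,5,6}
  0: ok
  2: ok
  3: ok
  5: outside
  6: ok
witness against invariant: b·b → 5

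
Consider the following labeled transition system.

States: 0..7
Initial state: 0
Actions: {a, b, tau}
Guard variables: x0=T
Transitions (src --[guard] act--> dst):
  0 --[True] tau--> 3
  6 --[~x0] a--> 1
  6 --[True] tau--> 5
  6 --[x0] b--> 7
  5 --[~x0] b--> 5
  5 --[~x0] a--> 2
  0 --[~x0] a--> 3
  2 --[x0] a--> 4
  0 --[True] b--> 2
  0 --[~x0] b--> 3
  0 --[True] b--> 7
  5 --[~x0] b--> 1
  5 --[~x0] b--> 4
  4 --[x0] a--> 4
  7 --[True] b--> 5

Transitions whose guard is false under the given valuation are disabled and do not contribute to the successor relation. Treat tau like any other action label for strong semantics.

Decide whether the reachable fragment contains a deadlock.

Answer: DEADLOCK at state 3

Trace:
Reach set: {0,2,3,4,5,7}
  0: b→2  b→7  tau→3  [deg 3]
  2: a→4  [deg 1]
  3: ∅  [deadlock]
  4: a→4  [deg 1]
  5: ∅  [deadlock]
  7: b→5  [deg 1]
witness 3: tau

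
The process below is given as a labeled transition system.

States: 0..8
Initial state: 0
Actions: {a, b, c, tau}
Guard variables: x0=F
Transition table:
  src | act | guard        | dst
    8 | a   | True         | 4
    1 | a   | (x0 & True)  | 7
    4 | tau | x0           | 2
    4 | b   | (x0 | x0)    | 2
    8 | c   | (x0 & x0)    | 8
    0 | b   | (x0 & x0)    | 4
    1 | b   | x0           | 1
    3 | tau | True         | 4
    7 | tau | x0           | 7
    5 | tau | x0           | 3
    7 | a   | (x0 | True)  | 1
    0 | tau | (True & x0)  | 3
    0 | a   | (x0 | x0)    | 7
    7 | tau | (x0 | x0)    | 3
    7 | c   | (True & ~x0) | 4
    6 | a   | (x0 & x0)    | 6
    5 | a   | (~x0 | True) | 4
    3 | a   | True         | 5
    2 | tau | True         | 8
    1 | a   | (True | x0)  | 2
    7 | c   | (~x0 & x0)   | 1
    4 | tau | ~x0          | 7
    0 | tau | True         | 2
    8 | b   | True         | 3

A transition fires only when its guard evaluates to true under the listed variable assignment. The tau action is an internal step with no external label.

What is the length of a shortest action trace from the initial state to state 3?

BFS to 3:
  L0 = {0}
  L1 = {2}
  L2 = {8}
  L3 = {3,4}
3 enters at depth 3; path tau·tau·b

Answer: 3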